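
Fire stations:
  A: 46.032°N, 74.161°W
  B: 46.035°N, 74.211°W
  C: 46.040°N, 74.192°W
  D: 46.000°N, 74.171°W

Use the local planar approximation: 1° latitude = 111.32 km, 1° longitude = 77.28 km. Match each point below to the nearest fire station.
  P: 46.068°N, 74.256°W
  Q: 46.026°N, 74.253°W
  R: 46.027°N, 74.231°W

P at 46.068°N, 74.256°W:
  A: 8.364 km
  B: 5.059 km
  C: 5.846 km
  D: 10.022 km
  → nearest: B (5.059 km)
Q at 46.026°N, 74.253°W:
  A: 7.141 km
  B: 3.397 km
  C: 4.965 km
  D: 6.967 km
  → nearest: B (3.397 km)
R at 46.027°N, 74.231°W:
  A: 5.438 km
  B: 1.784 km
  C: 3.343 km
  D: 5.526 km
  → nearest: B (1.784 km)

P→B; Q→B; R→B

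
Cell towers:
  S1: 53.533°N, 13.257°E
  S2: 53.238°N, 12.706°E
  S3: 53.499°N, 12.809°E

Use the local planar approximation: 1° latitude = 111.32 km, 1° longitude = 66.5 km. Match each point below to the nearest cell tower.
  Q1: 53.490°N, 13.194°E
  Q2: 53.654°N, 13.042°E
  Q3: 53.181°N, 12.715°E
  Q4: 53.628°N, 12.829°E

Q1→S1; Q2→S1; Q3→S2; Q4→S3

Q1 at 53.490°N, 13.194°E:
  S1: √((0.043·111.32)² + (0.063·66.5)²) = √(22.91307 + 17.55191) = 6.361 km
  S2: √((-0.252·111.32)² + (-0.488·66.5)²) = √(786.95061 + 1053.13230) = 42.896 km
  S3: √((0.009·111.32)² + (-0.385·66.5)²) = √(1.00376 + 655.48801) = 25.622 km
  → nearest: S1 (6.361 km)
Q2 at 53.654°N, 13.042°E:
  S1: √((-0.121·111.32)² + (0.215·66.5)²) = √(181.43336 + 204.41851) = 19.643 km
  S2: √((-0.416·111.32)² + (-0.336·66.5)²) = √(2144.53460 + 499.25434) = 51.418 km
  S3: √((-0.155·111.32)² + (-0.233·66.5)²) = √(297.72122 + 240.07953) = 23.191 km
  → nearest: S1 (19.643 km)
Q3 at 53.181°N, 12.715°E:
  S1: √((0.352·111.32)² + (0.542·66.5)²) = √(1535.43601 + 1299.09785) = 53.240 km
  S2: √((0.057·111.32)² + (-0.009·66.5)²) = √(40.26207 + 0.35820) = 6.373 km
  S3: √((0.318·111.32)² + (0.094·66.5)²) = √(1253.14301 + 39.07500) = 35.947 km
  → nearest: S2 (6.373 km)
Q4 at 53.628°N, 12.829°E:
  S1: √((-0.095·111.32)² + (0.428·66.5)²) = √(111.83909 + 810.08544) = 30.363 km
  S2: √((-0.390·111.32)² + (-0.123·66.5)²) = √(1884.84486 + 66.90422) = 44.179 km
  S3: √((-0.129·111.32)² + (-0.020·66.5)²) = √(206.21764 + 1.76890) = 14.422 km
  → nearest: S3 (14.422 km)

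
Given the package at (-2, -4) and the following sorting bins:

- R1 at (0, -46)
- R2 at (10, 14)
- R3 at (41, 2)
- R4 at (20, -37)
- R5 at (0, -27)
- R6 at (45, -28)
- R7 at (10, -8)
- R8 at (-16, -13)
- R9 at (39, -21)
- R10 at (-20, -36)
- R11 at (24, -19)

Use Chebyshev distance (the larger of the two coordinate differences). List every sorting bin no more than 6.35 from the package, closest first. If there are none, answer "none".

none

Distances from (-2, -4):
R1: 42
R2: 18
R3: 43
R4: 33
R5: 23
R6: 47
R7: 12
R8: 14
R9: 41
R10: 32
R11: 26
Threshold 6.35: none within range.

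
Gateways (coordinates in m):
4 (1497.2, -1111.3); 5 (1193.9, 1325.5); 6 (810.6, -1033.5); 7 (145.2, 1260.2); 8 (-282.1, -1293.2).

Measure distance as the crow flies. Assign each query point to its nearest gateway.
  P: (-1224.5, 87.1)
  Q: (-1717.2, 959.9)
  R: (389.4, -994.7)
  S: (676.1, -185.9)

P→8; Q→7; R→6; S→6

P at (-1224.5, 87.1):
  4: √((2721.7)² + (-1198.4)²) = √(7407650.890 + 1436162.560) = 2973.9 m
  5: √((2418.4)² + (1238.4)²) = √(5848658.560 + 1533634.560) = 2717.0 m
  6: √((2035.1)² + (-1120.6)²) = √(4141632.010 + 1255744.360) = 2323.2 m
  7: √((1369.7)² + (1173.1)²) = √(1876078.090 + 1376163.610) = 1803.4 m
  8: √((942.4)² + (-1380.3)²) = √(888117.760 + 1905228.090) = 1671.3 m
  → nearest: 8 (1671.3 m)
Q at (-1717.2, 959.9):
  4: √((3214.4)² + (-2071.2)²) = √(10332367.360 + 4289869.440) = 3823.9 m
  5: √((2911.1)² + (365.6)²) = √(8474503.210 + 133663.360) = 2934.0 m
  6: √((2527.8)² + (-1993.4)²) = √(6389772.840 + 3973643.560) = 3219.2 m
  7: √((1862.4)² + (300.3)²) = √(3468533.760 + 90180.090) = 1886.5 m
  8: √((1435.1)² + (-2253.1)²) = √(2059512.010 + 5076459.610) = 2671.3 m
  → nearest: 7 (1886.5 m)
R at (389.4, -994.7):
  4: √((1107.8)² + (-116.6)²) = √(1227220.840 + 13595.560) = 1113.9 m
  5: √((804.5)² + (2320.2)²) = √(647220.250 + 5383328.040) = 2455.7 m
  6: √((421.2)² + (-38.8)²) = √(177409.440 + 1505.440) = 423.0 m
  7: √((-244.2)² + (2254.9)²) = √(59633.640 + 5084574.010) = 2268.1 m
  8: √((-671.5)² + (-298.5)²) = √(450912.250 + 89102.250) = 734.9 m
  → nearest: 6 (423.0 m)
S at (676.1, -185.9):
  4: √((821.1)² + (-925.4)²) = √(674205.210 + 856365.160) = 1237.2 m
  5: √((517.8)² + (1511.4)²) = √(268116.840 + 2284329.960) = 1597.6 m
  6: √((134.5)² + (-847.6)²) = √(18090.250 + 718425.760) = 858.2 m
  7: √((-530.9)² + (1446.1)²) = √(281854.810 + 2091205.210) = 1540.5 m
  8: √((-958.2)² + (-1107.3)²) = √(918147.240 + 1226113.290) = 1464.3 m
  → nearest: 6 (858.2 m)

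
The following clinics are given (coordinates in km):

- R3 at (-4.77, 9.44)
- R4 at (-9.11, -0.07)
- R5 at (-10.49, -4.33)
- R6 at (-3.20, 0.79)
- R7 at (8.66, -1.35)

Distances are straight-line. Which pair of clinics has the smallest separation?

Pairwise distances:
R3–R4: 10.45 km
R3–R5: 14.91 km
R3–R6: 8.79 km
R3–R7: 17.23 km
R4–R5: 4.48 km
R4–R6: 5.97 km
R4–R7: 17.82 km
R5–R6: 8.91 km
R5–R7: 19.38 km
R6–R7: 12.05 km
Closest pair: R4–R5 at 4.48 km.

R4 and R5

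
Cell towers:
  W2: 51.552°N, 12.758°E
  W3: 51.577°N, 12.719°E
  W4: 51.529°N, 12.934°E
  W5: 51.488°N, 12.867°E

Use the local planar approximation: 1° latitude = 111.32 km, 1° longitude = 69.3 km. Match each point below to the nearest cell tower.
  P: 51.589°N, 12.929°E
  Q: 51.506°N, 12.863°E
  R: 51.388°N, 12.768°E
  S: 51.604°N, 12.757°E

P at 51.589°N, 12.929°E:
  W2: √((-0.037·111.32)² + (-0.171·69.3)²) = √(16.96484 + 140.42961) = 12.546 km
  W3: √((-0.012·111.32)² + (-0.210·69.3)²) = √(1.78447 + 211.78981) = 14.614 km
  W4: √((-0.060·111.32)² + (0.005·69.3)²) = √(44.61171 + 0.12006) = 6.688 km
  W5: √((-0.101·111.32)² + (-0.062·69.3)²) = √(126.41224 + 18.46077) = 12.036 km
  → nearest: W4 (6.688 km)
Q at 51.506°N, 12.863°E:
  W2: √((0.046·111.32)² + (-0.105·69.3)²) = √(26.22177 + 52.94745) = 8.898 km
  W3: √((0.071·111.32)² + (-0.144·69.3)²) = √(62.46879 + 99.58443) = 12.730 km
  W4: √((0.023·111.32)² + (0.071·69.3)²) = √(6.55544 + 24.20935) = 5.547 km
  W5: √((-0.018·111.32)² + (0.004·69.3)²) = √(4.01505 + 0.07684) = 2.023 km
  → nearest: W5 (2.023 km)
R at 51.388°N, 12.768°E:
  W2: √((0.164·111.32)² + (-0.010·69.3)²) = √(333.29906 + 0.48025) = 18.270 km
  W3: √((0.189·111.32)² + (-0.049·69.3)²) = √(442.65972 + 11.53078) = 21.312 km
  W4: √((0.141·111.32)² + (0.166·69.3)²) = √(246.36818 + 132.33741) = 19.460 km
  W5: √((0.100·111.32)² + (0.099·69.3)²) = √(123.92142 + 47.06920) = 13.076 km
  → nearest: W5 (13.076 km)
S at 51.604°N, 12.757°E:
  W2: √((-0.052·111.32)² + (0.001·69.3)²) = √(33.50835 + 0.00480) = 5.789 km
  W3: √((-0.027·111.32)² + (-0.038·69.3)²) = √(9.03387 + 6.93480) = 3.996 km
  W4: √((-0.075·111.32)² + (0.177·69.3)²) = √(69.70580 + 150.45721) = 14.838 km
  W5: √((-0.116·111.32)² + (0.110·69.3)²) = √(166.74867 + 58.11013) = 14.995 km
  → nearest: W3 (3.996 km)

P→W4; Q→W5; R→W5; S→W3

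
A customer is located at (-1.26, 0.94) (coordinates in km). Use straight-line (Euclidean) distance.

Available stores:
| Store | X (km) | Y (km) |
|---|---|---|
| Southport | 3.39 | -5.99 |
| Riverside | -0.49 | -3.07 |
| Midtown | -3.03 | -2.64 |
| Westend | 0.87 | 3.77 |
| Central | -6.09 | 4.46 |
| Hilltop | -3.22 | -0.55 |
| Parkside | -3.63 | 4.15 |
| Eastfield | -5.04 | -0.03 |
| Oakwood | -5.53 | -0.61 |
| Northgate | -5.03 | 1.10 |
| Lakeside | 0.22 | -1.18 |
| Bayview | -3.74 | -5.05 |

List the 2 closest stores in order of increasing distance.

Distances from (-1.26, 0.94):
Southport: √((4.65)² + (-6.93)²) = √(21.62250 + 48.02490) = 8.346 km
Riverside: √((0.77)² + (-4.01)²) = √(0.59290 + 16.08010) = 4.083 km
Midtown: √((-1.77)² + (-3.58)²) = √(3.13290 + 12.81640) = 3.994 km
Westend: √((2.13)² + (2.83)²) = √(4.53690 + 8.00890) = 3.542 km
Central: √((-4.83)² + (3.52)²) = √(23.32890 + 12.39040) = 5.977 km
Hilltop: √((-1.96)² + (-1.49)²) = √(3.84160 + 2.22010) = 2.462 km
Parkside: √((-2.37)² + (3.21)²) = √(5.61690 + 10.30410) = 3.990 km
Eastfield: √((-3.78)² + (-0.97)²) = √(14.28840 + 0.94090) = 3.902 km
Oakwood: √((-4.27)² + (-1.55)²) = √(18.23290 + 2.40250) = 4.543 km
Northgate: √((-3.77)² + (0.16)²) = √(14.21290 + 0.02560) = 3.773 km
Lakeside: √((1.48)² + (-2.12)²) = √(2.19040 + 4.49440) = 2.585 km
Bayview: √((-2.48)² + (-5.99)²) = √(6.15040 + 35.88010) = 6.483 km
Sorted: Hilltop (2.462 km) < Lakeside (2.585 km) < Westend (3.542 km) < Northgate (3.773 km) < …

Hilltop, Lakeside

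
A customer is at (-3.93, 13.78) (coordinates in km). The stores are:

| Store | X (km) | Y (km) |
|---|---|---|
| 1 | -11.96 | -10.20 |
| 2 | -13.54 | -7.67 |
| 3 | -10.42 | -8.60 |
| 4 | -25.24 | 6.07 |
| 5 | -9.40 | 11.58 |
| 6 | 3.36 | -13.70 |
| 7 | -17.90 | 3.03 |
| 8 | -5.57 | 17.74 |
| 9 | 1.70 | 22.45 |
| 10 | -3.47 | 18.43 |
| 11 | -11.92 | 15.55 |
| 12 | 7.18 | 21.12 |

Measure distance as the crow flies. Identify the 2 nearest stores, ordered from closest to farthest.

8, 10

Distances from (-3.93, 13.78):
1: √((-8.03)² + (-23.98)²) = √(64.4809 + 575.0404) = 25.29 km
2: √((-9.61)² + (-21.45)²) = √(92.3521 + 460.1025) = 23.50 km
3: √((-6.49)² + (-22.38)²) = √(42.1201 + 500.8644) = 23.30 km
4: √((-21.31)² + (-7.71)²) = √(454.1161 + 59.4441) = 22.66 km
5: √((-5.47)² + (-2.20)²) = √(29.9209 + 4.8400) = 5.90 km
6: √((7.29)² + (-27.48)²) = √(53.1441 + 755.1504) = 28.43 km
7: √((-13.97)² + (-10.75)²) = √(195.1609 + 115.5625) = 17.63 km
8: √((-1.64)² + (3.96)²) = √(2.6896 + 15.6816) = 4.29 km
9: √((5.63)² + (8.67)²) = √(31.6969 + 75.1689) = 10.34 km
10: √((0.46)² + (4.65)²) = √(0.2116 + 21.6225) = 4.67 km
11: √((-7.99)² + (1.77)²) = √(63.8401 + 3.1329) = 8.18 km
12: √((11.11)² + (7.34)²) = √(123.4321 + 53.8756) = 13.32 km
Sorted: 8 (4.29 km) < 10 (4.67 km) < 5 (5.90 km) < 11 (8.18 km) < …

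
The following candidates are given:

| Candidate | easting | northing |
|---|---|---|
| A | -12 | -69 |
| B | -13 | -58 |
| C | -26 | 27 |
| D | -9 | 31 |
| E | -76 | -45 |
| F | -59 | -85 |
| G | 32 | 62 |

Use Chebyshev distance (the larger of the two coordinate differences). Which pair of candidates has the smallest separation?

A and B

Pairwise distances:
A–B: 11
A–C: 96
A–D: 100
A–E: 64
A–F: 47
A–G: 131
B–C: 85
B–D: 89
B–E: 63
B–F: 46
B–G: 120
C–D: 17
C–E: 72
C–F: 112
C–G: 58
D–E: 76
D–F: 116
D–G: 41
E–F: 40
E–G: 108
F–G: 147
Closest pair: A–B at 11.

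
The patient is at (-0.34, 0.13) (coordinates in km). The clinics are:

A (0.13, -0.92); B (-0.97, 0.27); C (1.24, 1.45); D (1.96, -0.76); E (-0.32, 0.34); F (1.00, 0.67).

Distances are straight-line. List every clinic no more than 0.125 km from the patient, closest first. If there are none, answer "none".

Distances from (-0.34, 0.13):
A: √((0.47)² + (-1.05)²) = √(0.2209 + 1.1025) = 1.15 km
B: √((-0.63)² + (0.14)²) = √(0.3969 + 0.0196) = 0.65 km
C: √((1.58)² + (1.32)²) = √(2.4964 + 1.7424) = 2.06 km
D: √((2.30)² + (-0.89)²) = √(5.2900 + 0.7921) = 2.47 km
E: √((0.02)² + (0.21)²) = √(0.0004 + 0.0441) = 0.21 km
F: √((1.34)² + (0.54)²) = √(1.7956 + 0.2916) = 1.44 km
Threshold 0.125 km: none within range.

none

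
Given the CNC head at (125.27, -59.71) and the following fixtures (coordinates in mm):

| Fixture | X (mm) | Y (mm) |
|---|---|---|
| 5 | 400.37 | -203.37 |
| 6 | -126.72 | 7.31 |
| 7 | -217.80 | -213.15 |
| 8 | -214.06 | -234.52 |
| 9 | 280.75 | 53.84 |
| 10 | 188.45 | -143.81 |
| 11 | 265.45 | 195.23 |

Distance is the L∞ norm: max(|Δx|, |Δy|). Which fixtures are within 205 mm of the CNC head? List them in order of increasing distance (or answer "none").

Distances from (125.27, -59.71):
5: max(|275.10|, |-143.66|) = 275.10 mm
6: max(|-251.99|, |67.02|) = 251.99 mm
7: max(|-343.07|, |-153.44|) = 343.07 mm
8: max(|-339.33|, |-174.81|) = 339.33 mm
9: max(|155.48|, |113.55|) = 155.48 mm
10: max(|63.18|, |-84.10|) = 84.10 mm
11: max(|140.18|, |254.94|) = 254.94 mm
Threshold 205 mm: 10 (84.10 mm), 9 (155.48 mm) are within range.

10, 9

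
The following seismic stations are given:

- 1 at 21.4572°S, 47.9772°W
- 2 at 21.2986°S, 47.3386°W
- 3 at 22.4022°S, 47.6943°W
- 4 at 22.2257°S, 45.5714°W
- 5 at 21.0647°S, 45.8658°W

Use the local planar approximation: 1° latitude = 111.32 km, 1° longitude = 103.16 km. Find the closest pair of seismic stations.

1 and 2

Pairwise distances:
1–2: 68.2028 km
1–3: 109.1705 km
1–4: 262.5132 km
1–5: 222.1512 km
2–3: 128.2156 km
2–4: 209.4901 km
2–5: 154.1490 km
3–4: 219.8780 km
3–5: 240.3101 km
4–5: 132.7629 km
Closest pair: 1–2 at 68.2028 km.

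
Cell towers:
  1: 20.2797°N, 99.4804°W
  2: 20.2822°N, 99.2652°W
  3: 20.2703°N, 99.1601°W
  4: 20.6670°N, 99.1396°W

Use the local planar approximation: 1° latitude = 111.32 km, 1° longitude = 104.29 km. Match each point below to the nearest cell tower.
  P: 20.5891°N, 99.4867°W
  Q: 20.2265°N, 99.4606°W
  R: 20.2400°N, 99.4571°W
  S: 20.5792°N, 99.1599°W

P at 20.5891°N, 99.4867°W:
  1: 34.4487 km
  2: 41.2408 km
  3: 49.1896 km
  4: 37.2233 km
  → nearest: 1 (34.4487 km)
Q at 20.2265°N, 99.4606°W:
  1: 6.2719 km
  2: 21.3007 km
  3: 31.7162 km
  4: 59.3742 km
  → nearest: 1 (6.2719 km)
R at 20.2400°N, 99.4571°W:
  1: 5.0434 km
  2: 20.5572 km
  3: 31.1572 km
  4: 57.9298 km
  → nearest: 1 (5.0434 km)
S at 20.5792°N, 99.1599°W:
  1: 47.2102 km
  2: 34.8382 km
  3: 34.3868 km
  4: 10.0006 km
  → nearest: 4 (10.0006 km)

P→1; Q→1; R→1; S→4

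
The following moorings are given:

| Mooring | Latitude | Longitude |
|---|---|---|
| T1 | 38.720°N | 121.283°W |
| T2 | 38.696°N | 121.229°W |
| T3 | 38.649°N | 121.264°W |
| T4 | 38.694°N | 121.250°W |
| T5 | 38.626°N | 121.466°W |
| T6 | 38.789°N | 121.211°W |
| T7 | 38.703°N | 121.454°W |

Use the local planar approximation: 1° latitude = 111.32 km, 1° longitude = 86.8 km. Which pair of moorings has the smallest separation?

Pairwise distances:
T2–T4: 1.836 km
T1–T4: 4.072 km
T3–T4: 5.155 km
T1–T2: 5.395 km
T2–T3: 6.050 km
T1–T3: 8.074 km
T5–T7: 8.635 km
T1–T6: 9.902 km
T2–T6: 10.470 km
T4–T6: 11.104 km
T1–T7: 14.963 km
T3–T6: 16.250 km
T3–T7: 17.553 km
T3–T5: 17.720 km
T4–T7: 17.736 km
T1–T5: 19.021 km
T2–T7: 19.546 km
T4–T5: 20.219 km
T2–T5: 21.998 km
T6–T7: 23.163 km
T5–T6: 28.621 km
Closest pair: T2–T4 at 1.836 km.

T2 and T4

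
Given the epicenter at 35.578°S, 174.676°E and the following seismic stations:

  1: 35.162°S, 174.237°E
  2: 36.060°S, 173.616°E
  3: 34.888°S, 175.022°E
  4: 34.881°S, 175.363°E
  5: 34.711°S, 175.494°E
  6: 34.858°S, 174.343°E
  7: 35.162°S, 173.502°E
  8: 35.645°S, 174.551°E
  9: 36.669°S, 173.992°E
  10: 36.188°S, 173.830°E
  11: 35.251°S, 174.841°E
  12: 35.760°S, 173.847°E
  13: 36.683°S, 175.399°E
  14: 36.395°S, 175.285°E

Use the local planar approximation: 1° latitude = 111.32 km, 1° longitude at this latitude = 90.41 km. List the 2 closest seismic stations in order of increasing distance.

8, 11

Distances from 35.578°S, 174.676°E:
1: √((0.416·111.32)² + (-0.439·90.41)²) = √(2144.53460 + 1575.29531) = 60.990 km
2: √((-0.482·111.32)² + (-1.060·90.41)²) = √(2878.99209 + 9184.27056) = 109.833 km
3: √((0.690·111.32)² + (0.346·90.41)²) = √(5899.89900 + 978.55477) = 82.936 km
4: √((0.697·111.32)² + (0.687·90.41)²) = √(6020.21431 + 3857.85955) = 99.388 km
5: √((0.867·111.32)² + (0.818·90.41)²) = √(9315.03713 + 5469.39823) = 121.591 km
6: √((0.720·111.32)² + (-0.333·90.41)²) = √(6424.08662 + 906.40315) = 85.618 km
7: √((0.416·111.32)² + (-1.174·90.41)²) = √(2144.53460 + 11265.98406) = 115.804 km
8: √((-0.067·111.32)² + (-0.125·90.41)²) = √(55.62833 + 127.71825) = 13.541 km
9: √((-1.091·111.32)² + (-0.684·90.41)²) = √(14750.13165 + 3824.24002) = 136.288 km
10: √((-0.610·111.32)² + (-0.846·90.41)²) = √(4611.11619 + 5850.23975) = 102.281 km
11: √((0.327·111.32)² + (0.165·90.41)²) = √(1325.07939 + 222.53628) = 39.340 km
12: √((-0.182·111.32)² + (-0.829·90.41)²) = √(410.47732 + 5617.48601) = 77.640 km
13: √((-1.105·111.32)² + (0.723·90.41)²) = √(15131.11567 + 4272.77017) = 139.298 km
14: √((-0.817·111.32)² + (0.609·90.41)²) = √(8271.61874 + 3031.56946) = 106.316 km
Sorted: 8 (13.541 km) < 11 (39.340 km) < 1 (60.990 km) < 12 (77.640 km) < …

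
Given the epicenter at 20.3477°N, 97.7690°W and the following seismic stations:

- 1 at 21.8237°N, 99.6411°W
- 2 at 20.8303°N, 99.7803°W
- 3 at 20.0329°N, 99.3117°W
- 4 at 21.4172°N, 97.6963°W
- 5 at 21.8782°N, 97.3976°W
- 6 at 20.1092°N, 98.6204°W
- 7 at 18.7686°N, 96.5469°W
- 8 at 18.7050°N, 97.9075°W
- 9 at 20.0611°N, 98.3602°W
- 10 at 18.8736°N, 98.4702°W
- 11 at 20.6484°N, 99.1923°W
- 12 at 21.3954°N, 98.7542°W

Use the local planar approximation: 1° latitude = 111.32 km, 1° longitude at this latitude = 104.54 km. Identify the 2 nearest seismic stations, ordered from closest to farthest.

9, 6

Distances from 20.3477°N, 97.7690°W:
1: 255.5374 km
2: 217.0161 km
3: 165.0373 km
4: 119.2991 km
5: 174.7432 km
6: 92.8808 km
7: 217.3079 km
8: 183.4377 km
9: 69.5530 km
10: 179.7252 km
11: 152.5106 km
12: 155.5958 km
Sorted: 9 (69.5530 km) < 6 (92.8808 km) < 4 (119.2991 km) < 11 (152.5106 km) < …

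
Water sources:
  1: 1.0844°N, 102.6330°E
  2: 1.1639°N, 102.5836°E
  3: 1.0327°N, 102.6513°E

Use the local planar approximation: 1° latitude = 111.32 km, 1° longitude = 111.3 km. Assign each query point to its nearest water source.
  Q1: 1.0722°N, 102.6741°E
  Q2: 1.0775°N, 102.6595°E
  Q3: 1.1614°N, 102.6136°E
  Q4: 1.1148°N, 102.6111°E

Q1 at 1.0722°N, 102.6741°E:
  1: √((0.0122·111.32)² + (-0.0411·111.3)²) = √(1.844446 + 20.925410) = 4.7718 km
  2: √((0.0917·111.32)² + (-0.0905·111.3)²) = √(104.204162 + 101.458278) = 14.3409 km
  3: √((-0.0395·111.32)² + (-0.0228·111.3)²) = √(19.334840 + 6.439617) = 5.0769 km
  → nearest: 1 (4.7718 km)
Q2 at 1.0775°N, 102.6595°E:
  1: √((0.0069·111.32)² + (-0.0265·111.3)²) = √(0.589990 + 8.699255) = 3.0478 km
  2: √((0.0864·111.32)² + (-0.0759·111.3)²) = √(92.506847 + 71.363128) = 12.8012 km
  3: √((-0.0448·111.32)² + (-0.0082·111.3)²) = √(24.871525 + 0.832948) = 5.0700 km
  → nearest: 1 (3.0478 km)
Q3 at 1.1614°N, 102.6136°E:
  1: √((-0.0770·111.32)² + (0.0194·111.3)²) = √(73.473012 + 4.662231) = 8.8394 km
  2: √((0.0025·111.32)² + (-0.0300·111.3)²) = √(0.077451 + 11.148921) = 3.3506 km
  3: √((-0.1287·111.32)² + (0.0377·111.3)²) = √(205.259605 + 17.606500) = 14.9287 km
  → nearest: 2 (3.3506 km)
Q4 at 1.1148°N, 102.6111°E:
  1: √((-0.0304·111.32)² + (0.0219·111.3)²) = √(11.452322 + 5.941260) = 4.1706 km
  2: √((0.0491·111.32)² + (-0.0275·111.3)²) = √(29.875101 + 9.368191) = 6.2644 km
  3: √((-0.0821·111.32)² + (0.0402·111.3)²) = √(83.528121 + 20.019003) = 10.1758 km
  → nearest: 1 (4.1706 km)

Q1→1; Q2→1; Q3→2; Q4→1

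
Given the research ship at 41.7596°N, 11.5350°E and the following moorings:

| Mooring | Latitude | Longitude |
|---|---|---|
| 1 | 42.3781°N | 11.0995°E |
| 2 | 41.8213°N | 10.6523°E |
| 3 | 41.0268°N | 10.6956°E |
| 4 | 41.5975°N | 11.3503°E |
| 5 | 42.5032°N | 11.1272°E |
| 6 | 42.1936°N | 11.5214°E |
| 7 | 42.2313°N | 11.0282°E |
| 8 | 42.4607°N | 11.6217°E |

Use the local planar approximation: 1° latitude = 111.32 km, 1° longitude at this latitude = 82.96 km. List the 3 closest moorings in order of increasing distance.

4, 6, 7

Distances from 41.7596°N, 11.5350°E:
1: √((0.6185·111.32)² + (-0.4355·82.96)²) = √(4740.518036 + 1305.310422) = 77.7549 km
2: √((0.0617·111.32)² + (-0.8827·82.96)²) = √(47.175523 + 5362.455978) = 73.5502 km
3: √((-0.7328·111.32)² + (-0.8394·82.96)²) = √(6654.528917 + 4849.259402) = 107.2557 km
4: √((-0.1621·111.32)² + (-0.1847·82.96)²) = √(325.621014 + 234.785503) = 23.6729 km
5: √((0.7436·111.32)² + (-0.4078·82.96)²) = √(6852.123115 + 1144.542515) = 89.4241 km
6: √((0.4340·111.32)² + (-0.0136·82.96)²) = √(2334.134374 + 1.272962) = 48.3261 km
7: √((0.4717·111.32)² + (-0.5068·82.96)²) = √(2757.262713 + 1767.708699) = 67.2679 km
8: √((0.7011·111.32)² + (0.0867·82.96)²) = √(6091.248670 + 51.733955) = 78.3772 km
Sorted: 4 (23.6729 km) < 6 (48.3261 km) < 7 (67.2679 km) < 2 (73.5502 km) < 1 (77.7549 km) < …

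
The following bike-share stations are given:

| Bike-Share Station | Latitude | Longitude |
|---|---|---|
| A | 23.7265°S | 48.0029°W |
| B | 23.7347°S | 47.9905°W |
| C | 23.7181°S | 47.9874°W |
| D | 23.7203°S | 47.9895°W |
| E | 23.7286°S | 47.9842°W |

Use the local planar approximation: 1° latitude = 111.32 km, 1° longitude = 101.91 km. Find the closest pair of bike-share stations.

Pairwise distances:
C–D: 0.3252 km
B–E: 0.9345 km
D–E: 1.0702 km
C–E: 1.2135 km
A–D: 1.5301 km
A–B: 1.5589 km
B–D: 1.6062 km
A–C: 1.8356 km
B–C: 1.8747 km
A–E: 1.9200 km
Closest pair: C–D at 0.3252 km.

C and D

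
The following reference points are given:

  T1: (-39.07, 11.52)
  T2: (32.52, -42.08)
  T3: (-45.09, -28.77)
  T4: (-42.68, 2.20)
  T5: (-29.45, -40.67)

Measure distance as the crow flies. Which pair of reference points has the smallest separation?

T1 and T4

Pairwise distances:
T1–T2: 89.43
T1–T3: 40.74
T1–T4: 9.99
T1–T5: 53.07
T2–T3: 78.74
T2–T4: 87.27
T2–T5: 61.99
T3–T4: 31.06
T3–T5: 19.65
T4–T5: 44.87
Closest pair: T1–T4 at 9.99.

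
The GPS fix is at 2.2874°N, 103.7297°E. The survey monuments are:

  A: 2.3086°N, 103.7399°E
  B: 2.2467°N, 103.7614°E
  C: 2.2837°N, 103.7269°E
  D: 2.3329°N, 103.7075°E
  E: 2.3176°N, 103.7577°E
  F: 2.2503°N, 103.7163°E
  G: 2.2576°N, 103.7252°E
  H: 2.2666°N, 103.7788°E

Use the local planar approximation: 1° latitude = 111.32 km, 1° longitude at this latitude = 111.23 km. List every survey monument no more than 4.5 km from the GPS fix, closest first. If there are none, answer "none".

C, A, G, F

Distances from 2.2874°N, 103.7297°E:
A: √((0.0212·111.32)² + (0.0102·111.23)²) = √(5.569524 + 1.287195) = 2.6185 km
B: √((-0.0407·111.32)² + (0.0317·111.23)²) = √(20.527460 + 12.432613) = 5.7411 km
C: √((-0.0037·111.32)² + (-0.0028·111.23)²) = √(0.169648 + 0.096997) = 0.5164 km
D: √((0.0455·111.32)² + (-0.0222·111.23)²) = √(25.654833 + 6.097472) = 5.6349 km
E: √((0.0302·111.32)² + (0.0280·111.23)²) = √(11.302130 + 9.699737) = 4.5828 km
F: √((-0.0371·111.32)² + (-0.0134·111.23)²) = √(17.056669 + 2.221537) = 4.3907 km
G: √((-0.0298·111.32)² + (-0.0045·111.23)²) = √(11.004718 + 0.250535) = 3.3549 km
H: √((-0.0208·111.32)² + (0.0491·111.23)²) = √(5.361336 + 29.826814) = 5.9320 km
Threshold 4.5 km: C (0.5164 km), A (2.6185 km), G (3.3549 km), F (4.3907 km) are within range.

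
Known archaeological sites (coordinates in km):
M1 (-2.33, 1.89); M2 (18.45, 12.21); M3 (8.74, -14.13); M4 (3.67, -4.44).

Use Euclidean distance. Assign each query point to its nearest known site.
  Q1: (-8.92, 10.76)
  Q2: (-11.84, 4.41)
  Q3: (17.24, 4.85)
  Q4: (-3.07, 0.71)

Q1 at (-8.92, 10.76):
  M1: √((6.59)² + (-8.87)²) = √(43.4281 + 78.6769) = 11.05 km
  M2: √((27.37)² + (1.45)²) = √(749.1169 + 2.1025) = 27.41 km
  M3: √((17.66)² + (-24.89)²) = √(311.8756 + 619.5121) = 30.52 km
  M4: √((12.59)² + (-15.20)²) = √(158.5081 + 231.0400) = 19.74 km
  → nearest: M1 (11.05 km)
Q2 at (-11.84, 4.41):
  M1: √((9.51)² + (-2.52)²) = √(90.4401 + 6.3504) = 9.84 km
  M2: √((30.29)² + (7.80)²) = √(917.4841 + 60.8400) = 31.28 km
  M3: √((20.58)² + (-18.54)²) = √(423.5364 + 343.7316) = 27.70 km
  M4: √((15.51)² + (-8.85)²) = √(240.5601 + 78.3225) = 17.86 km
  → nearest: M1 (9.84 km)
Q3 at (17.24, 4.85):
  M1: √((-19.57)² + (-2.96)²) = √(382.9849 + 8.7616) = 19.79 km
  M2: √((1.21)² + (7.36)²) = √(1.4641 + 54.1696) = 7.46 km
  M3: √((-8.50)² + (-18.98)²) = √(72.2500 + 360.2404) = 20.80 km
  M4: √((-13.57)² + (-9.29)²) = √(184.1449 + 86.3041) = 16.45 km
  → nearest: M2 (7.46 km)
Q4 at (-3.07, 0.71):
  M1: √((0.74)² + (1.18)²) = √(0.5476 + 1.3924) = 1.39 km
  M2: √((21.52)² + (11.50)²) = √(463.1104 + 132.2500) = 24.40 km
  M3: √((11.81)² + (-14.84)²) = √(139.4761 + 220.2256) = 18.97 km
  M4: √((6.74)² + (-5.15)²) = √(45.4276 + 26.5225) = 8.48 km
  → nearest: M1 (1.39 km)

Q1→M1; Q2→M1; Q3→M2; Q4→M1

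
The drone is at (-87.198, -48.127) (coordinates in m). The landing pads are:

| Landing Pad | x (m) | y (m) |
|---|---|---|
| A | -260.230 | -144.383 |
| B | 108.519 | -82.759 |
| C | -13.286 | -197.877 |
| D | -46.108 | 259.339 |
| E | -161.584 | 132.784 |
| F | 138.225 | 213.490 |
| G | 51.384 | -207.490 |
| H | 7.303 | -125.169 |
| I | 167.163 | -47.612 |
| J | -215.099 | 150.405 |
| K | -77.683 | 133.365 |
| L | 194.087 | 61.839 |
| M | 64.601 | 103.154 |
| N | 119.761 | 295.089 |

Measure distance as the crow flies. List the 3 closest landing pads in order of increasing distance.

H, C, K

Distances from (-87.198, -48.127):
A: √((-173.032)² + (-96.256)²) = √(29940.07302 + 9265.21754) = 198.003 m
B: √((195.717)² + (-34.632)²) = √(38305.14409 + 1199.37542) = 198.757 m
C: √((73.912)² + (-149.750)²) = √(5462.98374 + 22425.06250) = 166.997 m
D: √((41.090)² + (307.466)²) = √(1688.38810 + 94535.34116) = 310.199 m
E: √((-74.386)² + (180.911)²) = √(5533.27700 + 32728.78992) = 195.607 m
F: √((225.423)² + (261.617)²) = √(50815.52893 + 68443.45469) = 345.339 m
G: √((138.582)² + (-159.363)²) = √(19204.97072 + 25396.56577) = 211.191 m
H: √((94.501)² + (-77.042)²) = √(8930.43900 + 5935.46976) = 121.926 m
I: √((254.361)² + (0.515)²) = √(64699.51832 + 0.26523) = 254.362 m
J: √((-127.901)² + (198.532)²) = √(16358.66580 + 39414.95502) = 236.164 m
K: √((9.515)² + (181.492)²) = √(90.53522 + 32939.34606) = 181.741 m
L: √((281.285)² + (109.966)²) = √(79121.25122 + 12092.52116) = 302.016 m
M: √((151.799)² + (151.281)²) = √(23042.93640 + 22885.94096) = 214.310 m
N: √((206.959)² + (343.216)²) = √(42832.02768 + 117797.22266) = 400.786 m
Sorted: H (121.926 m) < C (166.997 m) < K (181.741 m) < E (195.607 m) < A (198.003 m) < …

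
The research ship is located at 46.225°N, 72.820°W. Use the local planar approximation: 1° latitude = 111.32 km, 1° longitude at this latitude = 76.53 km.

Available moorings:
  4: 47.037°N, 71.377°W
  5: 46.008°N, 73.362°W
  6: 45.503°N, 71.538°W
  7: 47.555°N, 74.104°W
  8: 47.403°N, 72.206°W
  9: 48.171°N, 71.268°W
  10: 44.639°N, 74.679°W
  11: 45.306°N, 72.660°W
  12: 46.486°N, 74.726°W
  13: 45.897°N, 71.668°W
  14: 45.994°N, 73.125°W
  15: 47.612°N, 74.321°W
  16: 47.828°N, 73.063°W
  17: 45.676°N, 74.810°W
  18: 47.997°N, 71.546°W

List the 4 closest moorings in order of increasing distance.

14, 5, 13, 11

Distances from 46.225°N, 72.820°W:
4: √((0.812·111.32)² + (1.443·76.53)²) = √(8170.68474 + 12195.40111) = 142.710 km
5: √((-0.217·111.32)² + (-0.542·76.53)²) = √(583.53359 + 1720.52901) = 48.001 km
6: √((-0.722·111.32)² + (1.282·76.53)²) = √(6459.82556 + 9625.85858) = 126.829 km
7: √((1.330·111.32)² + (-1.284·76.53)²) = √(21920.46069 + 9655.91589) = 177.697 km
8: √((1.178·111.32)² + (0.614·76.53)²) = √(17196.37773 + 2208.00559) = 139.300 km
9: √((1.946·111.32)² + (1.552·76.53)²) = √(46928.00233 + 14107.39610) = 247.053 km
10: √((-1.586·111.32)² + (-1.859·76.53)²) = √(31171.14542 + 20240.54519) = 226.741 km
11: √((-0.919·111.32)² + (0.160·76.53)²) = √(10465.92018 + 149.93513) = 103.033 km
12: √((0.261·111.32)² + (-1.906·76.53)²) = √(844.16513 + 21276.94247) = 148.732 km
13: √((-0.328·111.32)² + (1.152·76.53)²) = √(1333.19625 + 7772.63699) = 95.424 km
14: √((-0.231·111.32)² + (-0.305·76.53)²) = √(661.25711 + 544.83262) = 34.729 km
15: √((1.387·111.32)² + (-1.501·76.53)²) = √(23839.61939 + 13195.46840) = 192.445 km
16: √((1.603·111.32)² + (-0.243·76.53)²) = √(31842.96064 + 345.84060) = 179.412 km
17: √((-0.549·111.32)² + (-1.990·76.53)²) = √(3735.00411 + 23193.67565) = 164.100 km
18: √((1.772·111.32)² + (1.274·76.53)²) = √(38911.12886 + 9506.09790) = 220.039 km
Sorted: 14 (34.729 km) < 5 (48.001 km) < 13 (95.424 km) < 11 (103.033 km) < 6 (126.829 km) < 8 (139.300 km) < …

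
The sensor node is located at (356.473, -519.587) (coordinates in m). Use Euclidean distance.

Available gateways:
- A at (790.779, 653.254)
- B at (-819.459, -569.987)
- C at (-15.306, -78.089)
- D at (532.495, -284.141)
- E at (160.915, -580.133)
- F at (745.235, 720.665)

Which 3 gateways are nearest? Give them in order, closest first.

E, D, C

Distances from (356.473, -519.587):
A: √((434.306)² + (1172.841)²) = √(188621.70164 + 1375556.01128) = 1250.671 m
B: √((-1175.932)² + (-50.400)²) = √(1382816.06862 + 2540.16000) = 1177.012 m
C: √((-371.779)² + (441.498)²) = √(138219.62484 + 194920.48400) = 577.183 m
D: √((176.022)² + (235.446)²) = √(30983.74448 + 55434.81892) = 293.970 m
E: √((-195.558)² + (-60.546)²) = √(38242.93136 + 3665.81812) = 204.716 m
F: √((388.762)² + (1240.252)²) = √(151135.89264 + 1538225.02350) = 1299.754 m
Sorted: E (204.716 m) < D (293.970 m) < C (577.183 m) < B (1177.012 m) < A (1250.671 m) < …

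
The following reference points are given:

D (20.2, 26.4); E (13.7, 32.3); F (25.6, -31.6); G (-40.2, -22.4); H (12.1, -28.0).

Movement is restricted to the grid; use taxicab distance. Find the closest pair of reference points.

D and E

Pairwise distances:
D–E: 12.4
F–H: 17.1
G–H: 57.9
E–H: 61.9
D–H: 62.5
D–F: 63.4
F–G: 75.0
E–F: 75.8
E–G: 108.6
D–G: 109.2
Closest pair: D–E at 12.4.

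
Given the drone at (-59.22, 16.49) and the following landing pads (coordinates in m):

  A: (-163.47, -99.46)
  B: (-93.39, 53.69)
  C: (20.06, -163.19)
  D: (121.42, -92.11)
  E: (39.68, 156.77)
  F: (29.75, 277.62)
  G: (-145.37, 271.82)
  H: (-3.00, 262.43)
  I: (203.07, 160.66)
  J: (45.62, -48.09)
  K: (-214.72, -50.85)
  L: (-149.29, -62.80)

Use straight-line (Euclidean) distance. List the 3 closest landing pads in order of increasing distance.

B, L, J

Distances from (-59.22, 16.49):
A: 155.92 m
B: 50.51 m
C: 196.39 m
D: 210.77 m
E: 171.64 m
F: 275.87 m
G: 269.47 m
H: 252.28 m
I: 299.30 m
J: 123.13 m
K: 169.45 m
L: 120.00 m
Sorted: B (50.51 m) < L (120.00 m) < J (123.13 m) < A (155.92 m) < K (169.45 m) < …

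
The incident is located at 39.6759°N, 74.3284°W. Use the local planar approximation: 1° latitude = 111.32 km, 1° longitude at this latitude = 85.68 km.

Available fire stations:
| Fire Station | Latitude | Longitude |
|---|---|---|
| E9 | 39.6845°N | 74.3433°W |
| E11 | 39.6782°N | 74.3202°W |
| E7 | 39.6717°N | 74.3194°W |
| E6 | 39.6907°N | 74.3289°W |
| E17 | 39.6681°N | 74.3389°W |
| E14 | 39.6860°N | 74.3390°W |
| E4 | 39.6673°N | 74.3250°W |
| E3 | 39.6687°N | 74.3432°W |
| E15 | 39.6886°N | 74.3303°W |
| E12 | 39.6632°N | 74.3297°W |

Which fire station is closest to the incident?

E11

Distances from 39.6759°N, 74.3284°W:
E9: √((0.0086·111.32)² + (-0.0149·85.68)²) = √(0.916523 + 1.629789) = 1.5957 km
E11: √((0.0023·111.32)² + (0.0082·85.68)²) = √(0.065554 + 0.493613) = 0.7478 km
E7: √((-0.0042·111.32)² + (0.0090·85.68)²) = √(0.218597 + 0.594626) = 0.9018 km
E6: √((0.0148·111.32)² + (-0.0005·85.68)²) = √(2.714375 + 0.001835) = 1.6481 km
E17: √((-0.0078·111.32)² + (-0.0105·85.68)²) = √(0.753938 + 0.809352) = 1.2503 km
E14: √((0.0101·111.32)² + (-0.0106·85.68)²) = √(1.264122 + 0.824842) = 1.4453 km
E4: √((-0.0086·111.32)² + (0.0034·85.68)²) = √(0.916523 + 0.084863) = 1.0007 km
E3: √((-0.0072·111.32)² + (-0.0148·85.68)²) = √(0.642409 + 1.607986) = 1.5001 km
E15: √((0.0127·111.32)² + (-0.0019·85.68)²) = √(1.998729 + 0.026501) = 1.4231 km
E12: √((-0.0127·111.32)² + (-0.0013·85.68)²) = √(1.998729 + 0.012406) = 1.4181 km
Minimum: E11 at 0.7478 km.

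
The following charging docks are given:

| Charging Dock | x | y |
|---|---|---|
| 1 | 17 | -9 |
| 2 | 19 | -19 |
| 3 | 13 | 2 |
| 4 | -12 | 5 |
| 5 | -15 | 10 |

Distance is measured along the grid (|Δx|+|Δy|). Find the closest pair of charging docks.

Pairwise distances:
1–2: 12
1–3: 15
1–4: 43
1–5: 51
2–3: 27
2–4: 55
2–5: 63
3–4: 28
3–5: 36
4–5: 8
Closest pair: 4–5 at 8.

4 and 5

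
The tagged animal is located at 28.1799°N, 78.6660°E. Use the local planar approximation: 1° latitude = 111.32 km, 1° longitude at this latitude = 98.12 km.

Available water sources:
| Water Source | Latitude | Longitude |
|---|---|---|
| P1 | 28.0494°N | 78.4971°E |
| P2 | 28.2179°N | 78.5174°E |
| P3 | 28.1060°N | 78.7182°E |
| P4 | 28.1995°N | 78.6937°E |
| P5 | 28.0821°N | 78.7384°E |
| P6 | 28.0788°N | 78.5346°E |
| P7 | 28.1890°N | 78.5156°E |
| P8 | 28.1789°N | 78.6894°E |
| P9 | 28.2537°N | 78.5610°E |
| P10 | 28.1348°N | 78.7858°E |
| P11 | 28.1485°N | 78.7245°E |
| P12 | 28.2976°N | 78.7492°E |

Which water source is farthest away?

Distances from 28.1799°N, 78.6660°E:
P1: √((-0.1305·111.32)² + (-0.1689·98.12)²) = √(211.041283 + 274.646696) = 22.0383 km
P2: √((0.0380·111.32)² + (-0.1486·98.12)²) = √(17.894254 + 212.594830) = 15.1819 km
P3: √((-0.0739·111.32)² + (0.0522·98.12)²) = √(67.676092 + 26.233491) = 9.6907 km
P4: √((0.0196·111.32)² + (0.0277·98.12)²) = √(4.760565 + 7.387111) = 3.4854 km
P5: √((-0.0978·111.32)² + (0.0724·98.12)²) = √(118.528859 + 50.465225) = 12.9998 km
P6: √((-0.1011·111.32)² + (-0.1314·98.12)²) = √(126.662690 + 166.228624) = 17.1141 km
P7: √((0.0091·111.32)² + (-0.1504·98.12)²) = √(1.026193 + 217.776369) = 14.7920 km
P8: √((-0.0010·111.32)² + (0.0234·98.12)²) = √(0.012392 + 5.271653) = 2.2987 km
P9: √((0.0738·111.32)² + (-0.1050·98.12)²) = √(67.493060 + 106.143567) = 13.1771 km
P10: √((-0.0451·111.32)² + (0.1198·98.12)²) = √(25.205742 + 138.174759) = 12.7820 km
P11: √((-0.0314·111.32)² + (0.0585·98.12)²) = √(12.218157 + 32.947830) = 6.7206 km
P12: √((0.1177·111.32)² + (0.0832·98.12)²) = √(171.671942 + 66.644104) = 15.4375 km
Maximum: P1 at 22.0383 km.

P1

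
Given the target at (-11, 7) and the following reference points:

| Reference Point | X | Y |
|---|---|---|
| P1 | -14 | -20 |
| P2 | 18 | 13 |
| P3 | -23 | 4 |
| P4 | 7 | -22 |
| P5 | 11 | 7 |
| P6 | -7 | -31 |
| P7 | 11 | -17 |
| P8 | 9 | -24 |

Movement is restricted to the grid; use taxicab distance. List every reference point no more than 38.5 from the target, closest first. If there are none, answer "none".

Distances from (-11, 7):
P1: |-3| + |-27| = 3 + 27 = 30
P2: |29| + |6| = 29 + 6 = 35
P3: |-12| + |-3| = 12 + 3 = 15
P4: |18| + |-29| = 18 + 29 = 47
P5: |22| + |0| = 22 + 0 = 22
P6: |4| + |-38| = 4 + 38 = 42
P7: |22| + |-24| = 22 + 24 = 46
P8: |20| + |-31| = 20 + 31 = 51
Threshold 38.5: P3 (15), P5 (22), P1 (30), P2 (35) are within range.

P3, P5, P1, P2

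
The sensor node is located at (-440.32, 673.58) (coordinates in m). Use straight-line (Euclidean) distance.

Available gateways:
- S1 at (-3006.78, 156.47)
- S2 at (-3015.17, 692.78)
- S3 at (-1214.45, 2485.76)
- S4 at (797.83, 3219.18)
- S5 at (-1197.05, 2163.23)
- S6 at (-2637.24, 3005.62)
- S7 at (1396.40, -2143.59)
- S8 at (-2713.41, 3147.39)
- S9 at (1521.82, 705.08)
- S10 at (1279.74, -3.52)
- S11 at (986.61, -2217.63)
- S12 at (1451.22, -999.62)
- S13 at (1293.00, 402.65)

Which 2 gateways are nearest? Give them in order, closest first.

Distances from (-440.32, 673.58):
S1: √((-2566.46)² + (-517.11)²) = √(6586716.9316 + 267402.7521) = 2618.04 m
S2: √((-2574.85)² + (19.20)²) = √(6629852.5225 + 368.6400) = 2574.92 m
S3: √((-774.13)² + (1812.18)²) = √(599277.2569 + 3283996.3524) = 1970.60 m
S4: √((1238.15)² + (2545.60)²) = √(1533015.4225 + 6480079.3600) = 2830.74 m
S5: √((-756.73)² + (1489.65)²) = √(572640.2929 + 2219057.1225) = 1670.84 m
S6: √((-2196.92)² + (2332.04)²) = √(4826457.4864 + 5438410.5616) = 3203.88 m
S7: √((1836.72)² + (-2817.17)²) = √(3373540.3584 + 7936446.8089) = 3363.03 m
S8: √((-2273.09)² + (2473.81)²) = √(5166938.1481 + 6119735.9161) = 3359.56 m
S9: √((1962.14)² + (31.50)²) = √(3849993.3796 + 992.2500) = 1962.39 m
S10: √((1720.06)² + (-677.10)²) = √(2958606.4036 + 458464.4100) = 1848.53 m
S11: √((1426.93)² + (-2891.21)²) = √(2036129.2249 + 8359095.2641) = 3224.16 m
S12: √((1891.54)² + (-1673.20)²) = √(3577923.5716 + 2799598.2400) = 2525.38 m
S13: √((1733.32)² + (-270.93)²) = √(3004398.2224 + 73403.0649) = 1754.37 m
Sorted: S5 (1670.84 m) < S13 (1754.37 m) < S10 (1848.53 m) < S9 (1962.39 m) < …

S5, S13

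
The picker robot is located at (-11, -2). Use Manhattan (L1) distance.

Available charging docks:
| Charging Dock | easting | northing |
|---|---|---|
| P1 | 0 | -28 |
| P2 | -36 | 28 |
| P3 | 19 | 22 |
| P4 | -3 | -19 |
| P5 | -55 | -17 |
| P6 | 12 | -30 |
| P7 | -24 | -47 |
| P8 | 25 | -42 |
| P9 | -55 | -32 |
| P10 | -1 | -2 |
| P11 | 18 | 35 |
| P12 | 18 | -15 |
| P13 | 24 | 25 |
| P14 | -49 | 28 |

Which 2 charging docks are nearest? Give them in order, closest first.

P10, P4

Distances from (-11, -2):
P1: |11| + |-26| = 11 + 26 = 37
P2: |-25| + |30| = 25 + 30 = 55
P3: |30| + |24| = 30 + 24 = 54
P4: |8| + |-17| = 8 + 17 = 25
P5: |-44| + |-15| = 44 + 15 = 59
P6: |23| + |-28| = 23 + 28 = 51
P7: |-13| + |-45| = 13 + 45 = 58
P8: |36| + |-40| = 36 + 40 = 76
P9: |-44| + |-30| = 44 + 30 = 74
P10: |10| + |0| = 10 + 0 = 10
P11: |29| + |37| = 29 + 37 = 66
P12: |29| + |-13| = 29 + 13 = 42
P13: |35| + |27| = 35 + 27 = 62
P14: |-38| + |30| = 38 + 30 = 68
Sorted: P10 (10) < P4 (25) < P1 (37) < P12 (42) < …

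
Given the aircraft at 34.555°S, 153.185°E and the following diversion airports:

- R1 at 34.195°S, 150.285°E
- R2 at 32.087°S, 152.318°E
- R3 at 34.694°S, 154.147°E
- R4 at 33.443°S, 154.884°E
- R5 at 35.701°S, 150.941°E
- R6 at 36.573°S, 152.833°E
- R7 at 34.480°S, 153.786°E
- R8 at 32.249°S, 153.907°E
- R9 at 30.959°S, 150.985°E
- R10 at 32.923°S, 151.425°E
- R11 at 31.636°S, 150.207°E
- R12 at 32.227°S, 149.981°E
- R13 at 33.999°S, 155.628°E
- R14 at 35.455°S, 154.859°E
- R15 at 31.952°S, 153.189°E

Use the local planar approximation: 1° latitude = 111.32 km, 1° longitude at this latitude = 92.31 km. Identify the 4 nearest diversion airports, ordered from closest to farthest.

Distances from 34.555°S, 153.185°E:
R1: 270.682 km
R2: 286.157 km
R3: 90.140 km
R4: 199.801 km
R5: 243.276 km
R6: 226.982 km
R7: 56.103 km
R8: 265.215 km
R9: 448.874 km
R10: 243.722 km
R11: 425.626 km
R12: 393.237 km
R13: 233.853 km
R14: 184.164 km
R15: 289.766 km
Sorted: R7 (56.103 km) < R3 (90.140 km) < R14 (184.164 km) < R4 (199.801 km) < R6 (226.982 km) < R13 (233.853 km) < …

R7, R3, R14, R4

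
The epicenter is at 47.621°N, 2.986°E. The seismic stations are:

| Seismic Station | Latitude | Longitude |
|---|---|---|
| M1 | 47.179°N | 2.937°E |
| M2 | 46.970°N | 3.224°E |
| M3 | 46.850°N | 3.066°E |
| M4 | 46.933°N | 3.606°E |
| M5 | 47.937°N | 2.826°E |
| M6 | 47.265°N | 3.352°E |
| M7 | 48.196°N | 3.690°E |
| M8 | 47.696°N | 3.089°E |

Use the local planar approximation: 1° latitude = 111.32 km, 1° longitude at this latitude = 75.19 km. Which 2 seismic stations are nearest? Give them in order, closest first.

Distances from 47.621°N, 2.986°E:
M1: √((-0.442·111.32)² + (-0.049·75.19)²) = √(2420.97851 + 13.57414) = 49.341 km
M2: √((-0.651·111.32)² + (0.238·75.19)²) = √(5251.80234 + 320.23890) = 74.646 km
M3: √((-0.771·111.32)² + (0.080·75.19)²) = √(7366.39752 + 36.18263) = 86.038 km
M4: √((-0.688·111.32)² + (0.620·75.19)²) = √(5865.74625 + 2173.21928) = 89.660 km
M5: √((0.316·111.32)² + (-0.160·75.19)²) = √(1237.42977 + 144.73052) = 37.177 km
M6: √((-0.356·111.32)² + (0.366·75.19)²) = √(1570.53056 + 757.32508) = 48.248 km
M7: √((0.575·111.32)² + (0.704·75.19)²) = √(4097.15208 + 2801.98295) = 83.061 km
M8: √((0.075·111.32)² + (0.103·75.19)²) = √(69.70580 + 59.97836) = 11.388 km
Sorted: M8 (11.388 km) < M5 (37.177 km) < M6 (48.248 km) < M1 (49.341 km) < …

M8, M5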